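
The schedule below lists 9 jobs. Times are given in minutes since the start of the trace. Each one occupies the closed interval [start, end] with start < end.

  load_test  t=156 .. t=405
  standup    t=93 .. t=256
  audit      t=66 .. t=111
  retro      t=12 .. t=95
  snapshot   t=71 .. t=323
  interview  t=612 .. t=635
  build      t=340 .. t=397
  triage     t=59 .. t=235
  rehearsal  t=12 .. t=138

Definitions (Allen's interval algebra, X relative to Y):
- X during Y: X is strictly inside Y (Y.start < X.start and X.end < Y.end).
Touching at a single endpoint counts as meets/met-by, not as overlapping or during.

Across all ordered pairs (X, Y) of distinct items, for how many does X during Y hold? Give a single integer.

4

Checking all 72 ordered pairs for relation 'during'; matching pairs in alphabetical order:
(audit, rehearsal): audit during rehearsal ✓
(audit, triage): audit during triage ✓
(build, load_test): build during load_test ✓
(standup, snapshot): standup during snapshot ✓
Count: 4.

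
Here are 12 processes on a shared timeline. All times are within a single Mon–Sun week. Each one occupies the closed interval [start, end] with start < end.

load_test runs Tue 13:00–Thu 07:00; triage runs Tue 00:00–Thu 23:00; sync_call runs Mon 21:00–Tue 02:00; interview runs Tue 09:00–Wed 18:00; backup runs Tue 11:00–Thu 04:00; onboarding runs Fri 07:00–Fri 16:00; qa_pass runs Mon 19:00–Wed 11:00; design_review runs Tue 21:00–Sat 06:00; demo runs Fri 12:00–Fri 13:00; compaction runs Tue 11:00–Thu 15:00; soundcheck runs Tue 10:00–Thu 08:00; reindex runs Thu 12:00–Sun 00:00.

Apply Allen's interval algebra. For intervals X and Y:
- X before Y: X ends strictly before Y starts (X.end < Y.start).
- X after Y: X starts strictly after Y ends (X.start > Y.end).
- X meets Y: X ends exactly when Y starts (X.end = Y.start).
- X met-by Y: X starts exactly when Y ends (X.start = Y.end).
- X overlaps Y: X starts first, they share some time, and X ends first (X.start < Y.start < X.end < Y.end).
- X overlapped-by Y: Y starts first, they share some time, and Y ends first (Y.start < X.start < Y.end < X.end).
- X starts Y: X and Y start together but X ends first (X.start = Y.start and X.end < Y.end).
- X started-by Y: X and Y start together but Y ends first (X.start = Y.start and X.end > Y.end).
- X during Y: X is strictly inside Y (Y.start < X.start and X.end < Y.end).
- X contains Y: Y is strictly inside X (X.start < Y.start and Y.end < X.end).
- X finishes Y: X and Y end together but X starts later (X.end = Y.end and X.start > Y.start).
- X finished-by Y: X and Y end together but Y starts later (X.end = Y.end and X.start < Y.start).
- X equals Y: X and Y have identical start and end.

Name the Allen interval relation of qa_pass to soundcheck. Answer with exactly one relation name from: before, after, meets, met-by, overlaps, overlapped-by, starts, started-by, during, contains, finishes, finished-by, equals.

qa_pass = [Mon 19:00, Wed 11:00]; soundcheck = [Tue 10:00, Thu 08:00].
Compare endpoints: qa_pass.start < soundcheck.start, qa_pass.start < soundcheck.end, qa_pass.end > soundcheck.start, qa_pass.end < soundcheck.end.
That pattern is 'overlaps'.

overlaps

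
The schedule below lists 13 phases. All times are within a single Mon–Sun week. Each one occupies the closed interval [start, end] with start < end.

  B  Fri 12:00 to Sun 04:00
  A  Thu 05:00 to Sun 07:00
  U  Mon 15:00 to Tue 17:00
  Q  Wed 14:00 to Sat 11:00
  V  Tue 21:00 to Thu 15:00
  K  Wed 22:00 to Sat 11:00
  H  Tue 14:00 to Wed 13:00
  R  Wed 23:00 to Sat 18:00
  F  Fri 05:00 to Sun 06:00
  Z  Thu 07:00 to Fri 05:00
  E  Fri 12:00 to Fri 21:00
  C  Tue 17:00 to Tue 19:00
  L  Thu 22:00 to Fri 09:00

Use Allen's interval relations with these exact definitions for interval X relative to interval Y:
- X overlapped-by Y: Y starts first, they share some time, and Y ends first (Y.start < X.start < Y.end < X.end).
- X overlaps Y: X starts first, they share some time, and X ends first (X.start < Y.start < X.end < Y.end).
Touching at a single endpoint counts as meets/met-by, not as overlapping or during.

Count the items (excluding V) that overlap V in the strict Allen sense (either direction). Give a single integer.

6

Target V = [Tue 21:00, Thu 15:00].
A [Thu 05:00, Sun 07:00] → overlapped-by → counts.
B [Fri 12:00, Sun 04:00] → after → no.
C [Tue 17:00, Tue 19:00] → before → no.
E [Fri 12:00, Fri 21:00] → after → no.
F [Fri 05:00, Sun 06:00] → after → no.
H [Tue 14:00, Wed 13:00] → overlaps → counts.
K [Wed 22:00, Sat 11:00] → overlapped-by → counts.
L [Thu 22:00, Fri 09:00] → after → no.
Q [Wed 14:00, Sat 11:00] → overlapped-by → counts.
R [Wed 23:00, Sat 18:00] → overlapped-by → counts.
U [Mon 15:00, Tue 17:00] → before → no.
Z [Thu 07:00, Fri 05:00] → overlapped-by → counts.
Total: 6.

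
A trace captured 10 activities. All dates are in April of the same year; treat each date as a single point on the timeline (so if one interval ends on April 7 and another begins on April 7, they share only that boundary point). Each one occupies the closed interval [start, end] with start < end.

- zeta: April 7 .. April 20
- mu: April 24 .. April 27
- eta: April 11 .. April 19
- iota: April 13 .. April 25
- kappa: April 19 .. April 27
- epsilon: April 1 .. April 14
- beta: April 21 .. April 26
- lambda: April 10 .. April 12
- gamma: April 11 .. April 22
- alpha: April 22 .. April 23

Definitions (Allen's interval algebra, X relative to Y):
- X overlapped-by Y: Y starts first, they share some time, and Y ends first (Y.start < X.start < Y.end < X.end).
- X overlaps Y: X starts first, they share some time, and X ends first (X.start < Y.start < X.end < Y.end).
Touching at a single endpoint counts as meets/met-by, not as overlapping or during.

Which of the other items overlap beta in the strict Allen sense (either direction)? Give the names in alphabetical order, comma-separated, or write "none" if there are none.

Target beta = [April 21, April 26].
alpha [April 22, April 23] → during → no.
epsilon [April 1, April 14] → before → no.
eta [April 11, April 19] → before → no.
gamma [April 11, April 22] → overlaps → yes.
iota [April 13, April 25] → overlaps → yes.
kappa [April 19, April 27] → contains → no.
lambda [April 10, April 12] → before → no.
mu [April 24, April 27] → overlapped-by → yes.
zeta [April 7, April 20] → before → no.
Result: gamma, iota, mu.

gamma, iota, mu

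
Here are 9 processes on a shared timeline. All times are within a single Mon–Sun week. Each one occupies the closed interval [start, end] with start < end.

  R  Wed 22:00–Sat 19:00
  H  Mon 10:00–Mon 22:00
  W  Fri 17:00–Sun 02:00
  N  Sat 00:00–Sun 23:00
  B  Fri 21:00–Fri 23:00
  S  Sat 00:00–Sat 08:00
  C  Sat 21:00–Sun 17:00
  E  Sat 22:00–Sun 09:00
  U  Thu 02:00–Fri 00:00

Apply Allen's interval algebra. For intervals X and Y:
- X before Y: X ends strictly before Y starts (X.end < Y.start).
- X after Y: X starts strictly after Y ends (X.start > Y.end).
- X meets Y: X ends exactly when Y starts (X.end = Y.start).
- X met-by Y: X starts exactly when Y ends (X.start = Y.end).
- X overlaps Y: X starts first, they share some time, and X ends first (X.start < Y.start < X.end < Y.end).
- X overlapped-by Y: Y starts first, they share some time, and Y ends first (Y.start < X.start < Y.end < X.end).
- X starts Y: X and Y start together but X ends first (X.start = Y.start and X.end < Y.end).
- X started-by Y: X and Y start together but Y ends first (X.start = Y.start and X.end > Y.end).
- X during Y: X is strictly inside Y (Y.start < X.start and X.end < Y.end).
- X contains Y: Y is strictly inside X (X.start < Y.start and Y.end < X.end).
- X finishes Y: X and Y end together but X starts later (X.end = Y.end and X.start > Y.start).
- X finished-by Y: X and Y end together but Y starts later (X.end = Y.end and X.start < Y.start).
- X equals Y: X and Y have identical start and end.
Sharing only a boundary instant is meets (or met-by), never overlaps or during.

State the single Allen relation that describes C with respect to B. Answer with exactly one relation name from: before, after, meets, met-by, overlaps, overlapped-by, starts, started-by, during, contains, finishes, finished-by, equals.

after

C = [Sat 21:00, Sun 17:00]; B = [Fri 21:00, Fri 23:00].
Compare endpoints: C.start > B.start, C.start > B.end, C.end > B.start, C.end > B.end.
That pattern is 'after'.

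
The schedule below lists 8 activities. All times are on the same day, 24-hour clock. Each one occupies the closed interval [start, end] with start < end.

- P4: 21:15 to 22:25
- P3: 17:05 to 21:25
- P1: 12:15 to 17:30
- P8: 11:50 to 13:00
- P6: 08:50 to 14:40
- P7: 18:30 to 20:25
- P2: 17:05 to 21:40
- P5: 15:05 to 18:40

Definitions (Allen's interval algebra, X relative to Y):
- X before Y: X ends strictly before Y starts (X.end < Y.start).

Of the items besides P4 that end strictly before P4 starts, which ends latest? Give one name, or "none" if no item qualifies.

P7

Target P4 = [21:15, 22:25].
P1 [12:15, 17:30] → before → candidate.
P2 [17:05, 21:40] → overlaps → excluded.
P3 [17:05, 21:25] → overlaps → excluded.
P5 [15:05, 18:40] → before → candidate.
P6 [08:50, 14:40] → before → candidate.
P7 [18:30, 20:25] → before → candidate.
P8 [11:50, 13:00] → before → candidate.
Among candidates, latest end is 20:25 → P7.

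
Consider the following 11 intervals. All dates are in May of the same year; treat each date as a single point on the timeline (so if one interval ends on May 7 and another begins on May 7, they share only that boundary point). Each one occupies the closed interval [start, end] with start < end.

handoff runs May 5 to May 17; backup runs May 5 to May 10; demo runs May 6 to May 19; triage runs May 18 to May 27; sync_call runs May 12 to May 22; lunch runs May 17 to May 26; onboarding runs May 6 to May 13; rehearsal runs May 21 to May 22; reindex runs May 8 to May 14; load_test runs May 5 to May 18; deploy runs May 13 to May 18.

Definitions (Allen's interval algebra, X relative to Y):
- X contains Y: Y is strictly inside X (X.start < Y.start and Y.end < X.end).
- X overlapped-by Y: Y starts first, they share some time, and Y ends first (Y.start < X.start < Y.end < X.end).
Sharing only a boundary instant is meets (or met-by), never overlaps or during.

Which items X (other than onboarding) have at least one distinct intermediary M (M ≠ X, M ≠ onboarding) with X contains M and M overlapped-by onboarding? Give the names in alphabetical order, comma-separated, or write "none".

Target onboarding = [May 6, May 13].
Intermediaries M with M overlapped-by onboarding: reindex, sync_call.
Via reindex — items with X contains reindex: demo, handoff, load_test.
Via sync_call — items with X contains sync_call: none.
Union: demo, handoff, load_test.

demo, handoff, load_test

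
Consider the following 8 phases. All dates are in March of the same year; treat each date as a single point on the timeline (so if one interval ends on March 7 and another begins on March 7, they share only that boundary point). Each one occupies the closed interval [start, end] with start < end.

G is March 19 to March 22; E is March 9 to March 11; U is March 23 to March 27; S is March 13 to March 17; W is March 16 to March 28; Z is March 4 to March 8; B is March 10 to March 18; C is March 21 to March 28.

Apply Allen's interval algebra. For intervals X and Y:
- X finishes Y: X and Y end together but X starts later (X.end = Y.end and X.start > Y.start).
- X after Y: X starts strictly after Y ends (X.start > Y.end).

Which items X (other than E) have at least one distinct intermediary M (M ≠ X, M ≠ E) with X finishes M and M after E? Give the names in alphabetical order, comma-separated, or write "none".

Target E = [March 9, March 11].
Intermediaries M with M after E: C, G, S, U, W.
Via C — items with X finishes C: none.
Via G — items with X finishes G: none.
Via S — items with X finishes S: none.
Via U — items with X finishes U: none.
Via W — items with X finishes W: C.
Union: C.

C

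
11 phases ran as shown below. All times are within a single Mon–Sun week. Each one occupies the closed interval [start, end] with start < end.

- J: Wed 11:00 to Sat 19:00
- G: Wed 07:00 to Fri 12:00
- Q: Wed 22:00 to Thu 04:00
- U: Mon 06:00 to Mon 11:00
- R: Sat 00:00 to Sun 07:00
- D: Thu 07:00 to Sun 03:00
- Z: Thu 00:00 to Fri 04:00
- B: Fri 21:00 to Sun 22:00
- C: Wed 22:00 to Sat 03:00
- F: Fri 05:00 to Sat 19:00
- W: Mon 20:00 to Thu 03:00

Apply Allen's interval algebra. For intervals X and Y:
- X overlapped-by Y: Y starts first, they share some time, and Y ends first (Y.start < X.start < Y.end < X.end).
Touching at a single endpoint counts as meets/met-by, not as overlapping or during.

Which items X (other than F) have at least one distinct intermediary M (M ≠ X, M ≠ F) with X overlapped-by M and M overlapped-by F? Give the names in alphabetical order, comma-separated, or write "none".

none

Target F = [Fri 05:00, Sat 19:00].
Intermediaries M with M overlapped-by F: B, R.
Via B — items with X overlapped-by B: none.
Via R — items with X overlapped-by R: none.
Union: none.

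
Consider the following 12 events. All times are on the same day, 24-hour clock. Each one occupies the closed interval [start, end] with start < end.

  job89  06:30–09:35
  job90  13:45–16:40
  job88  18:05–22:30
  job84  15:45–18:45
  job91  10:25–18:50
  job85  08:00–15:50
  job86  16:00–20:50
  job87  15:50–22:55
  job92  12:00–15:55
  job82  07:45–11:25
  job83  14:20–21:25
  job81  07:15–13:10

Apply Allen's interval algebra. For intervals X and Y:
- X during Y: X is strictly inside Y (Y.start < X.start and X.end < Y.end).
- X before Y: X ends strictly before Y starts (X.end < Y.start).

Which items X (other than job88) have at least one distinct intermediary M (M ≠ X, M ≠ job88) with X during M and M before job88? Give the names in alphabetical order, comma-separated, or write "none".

job82

Target job88 = [18:05, 22:30].
Intermediaries M with M before job88: job81, job82, job85, job89, job90, job92.
Via job81 — items with X during job81: job82.
Via job82 — items with X during job82: none.
Via job85 — items with X during job85: none.
Via job89 — items with X during job89: none.
Via job90 — items with X during job90: none.
Via job92 — items with X during job92: none.
Union: job82.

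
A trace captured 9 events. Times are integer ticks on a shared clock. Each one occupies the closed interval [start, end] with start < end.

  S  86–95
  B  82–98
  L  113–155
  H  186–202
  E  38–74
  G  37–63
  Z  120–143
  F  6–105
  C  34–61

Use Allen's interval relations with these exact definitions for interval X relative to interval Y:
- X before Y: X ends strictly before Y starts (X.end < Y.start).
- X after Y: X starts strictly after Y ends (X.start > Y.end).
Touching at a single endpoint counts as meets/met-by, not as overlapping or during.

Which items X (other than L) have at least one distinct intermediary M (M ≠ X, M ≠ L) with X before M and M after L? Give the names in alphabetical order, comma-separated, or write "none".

Target L = [113, 155].
Intermediaries M with M after L: H.
Via H — items with X before H: B, C, E, F, G, S, Z.
Union: B, C, E, F, G, S, Z.

B, C, E, F, G, S, Z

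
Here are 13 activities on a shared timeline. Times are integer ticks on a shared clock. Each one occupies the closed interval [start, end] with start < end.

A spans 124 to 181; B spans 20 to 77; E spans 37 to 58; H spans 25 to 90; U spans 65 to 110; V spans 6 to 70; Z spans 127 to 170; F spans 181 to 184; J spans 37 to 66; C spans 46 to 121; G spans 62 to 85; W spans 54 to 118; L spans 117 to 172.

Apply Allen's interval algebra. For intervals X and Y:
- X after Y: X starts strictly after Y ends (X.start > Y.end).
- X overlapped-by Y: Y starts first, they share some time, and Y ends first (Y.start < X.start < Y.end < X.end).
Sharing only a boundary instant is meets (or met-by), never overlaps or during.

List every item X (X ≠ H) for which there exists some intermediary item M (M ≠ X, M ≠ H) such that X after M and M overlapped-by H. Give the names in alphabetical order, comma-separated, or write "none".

A, F, L, Z

Target H = [25, 90].
Intermediaries M with M overlapped-by H: C, U, W.
Via C — items with X after C: A, F, Z.
Via U — items with X after U: A, F, L, Z.
Via W — items with X after W: A, F, Z.
Union: A, F, L, Z.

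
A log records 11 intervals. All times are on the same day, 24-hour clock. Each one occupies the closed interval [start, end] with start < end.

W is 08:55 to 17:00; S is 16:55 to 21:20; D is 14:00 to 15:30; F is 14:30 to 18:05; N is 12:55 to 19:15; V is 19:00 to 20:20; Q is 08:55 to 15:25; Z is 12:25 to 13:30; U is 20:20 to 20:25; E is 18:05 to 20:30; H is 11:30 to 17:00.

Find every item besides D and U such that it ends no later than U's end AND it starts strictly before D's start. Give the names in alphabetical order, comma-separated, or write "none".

H, N, Q, W, Z

Conditions: its end is no later than U's end (X.end <= 20:25) AND its start is strictly before D's start (X.start < 14:00).
E: end 20:30 <= 20:25? ✗; start 18:05 < 14:00? ✗ → no.
F: end 18:05 <= 20:25? ✓; start 14:30 < 14:00? ✗ → no.
H: end 17:00 <= 20:25? ✓; start 11:30 < 14:00? ✓ → yes.
N: end 19:15 <= 20:25? ✓; start 12:55 < 14:00? ✓ → yes.
Q: end 15:25 <= 20:25? ✓; start 08:55 < 14:00? ✓ → yes.
S: end 21:20 <= 20:25? ✗; start 16:55 < 14:00? ✗ → no.
V: end 20:20 <= 20:25? ✓; start 19:00 < 14:00? ✗ → no.
W: end 17:00 <= 20:25? ✓; start 08:55 < 14:00? ✓ → yes.
Z: end 13:30 <= 20:25? ✓; start 12:25 < 14:00? ✓ → yes.
Result: H, N, Q, W, Z.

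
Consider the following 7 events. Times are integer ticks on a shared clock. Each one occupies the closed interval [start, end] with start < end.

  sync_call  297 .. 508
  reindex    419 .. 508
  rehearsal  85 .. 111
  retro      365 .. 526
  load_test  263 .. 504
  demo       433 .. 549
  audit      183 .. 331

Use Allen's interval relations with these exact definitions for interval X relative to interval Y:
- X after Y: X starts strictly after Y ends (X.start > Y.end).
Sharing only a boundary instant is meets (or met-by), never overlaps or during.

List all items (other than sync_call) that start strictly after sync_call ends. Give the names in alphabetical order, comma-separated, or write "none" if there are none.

none

Target sync_call = [297, 508].
audit [183, 331] → overlaps → no.
demo [433, 549] → overlapped-by → no.
load_test [263, 504] → overlaps → no.
rehearsal [85, 111] → before → no.
reindex [419, 508] → finishes → no.
retro [365, 526] → overlapped-by → no.
Result: none.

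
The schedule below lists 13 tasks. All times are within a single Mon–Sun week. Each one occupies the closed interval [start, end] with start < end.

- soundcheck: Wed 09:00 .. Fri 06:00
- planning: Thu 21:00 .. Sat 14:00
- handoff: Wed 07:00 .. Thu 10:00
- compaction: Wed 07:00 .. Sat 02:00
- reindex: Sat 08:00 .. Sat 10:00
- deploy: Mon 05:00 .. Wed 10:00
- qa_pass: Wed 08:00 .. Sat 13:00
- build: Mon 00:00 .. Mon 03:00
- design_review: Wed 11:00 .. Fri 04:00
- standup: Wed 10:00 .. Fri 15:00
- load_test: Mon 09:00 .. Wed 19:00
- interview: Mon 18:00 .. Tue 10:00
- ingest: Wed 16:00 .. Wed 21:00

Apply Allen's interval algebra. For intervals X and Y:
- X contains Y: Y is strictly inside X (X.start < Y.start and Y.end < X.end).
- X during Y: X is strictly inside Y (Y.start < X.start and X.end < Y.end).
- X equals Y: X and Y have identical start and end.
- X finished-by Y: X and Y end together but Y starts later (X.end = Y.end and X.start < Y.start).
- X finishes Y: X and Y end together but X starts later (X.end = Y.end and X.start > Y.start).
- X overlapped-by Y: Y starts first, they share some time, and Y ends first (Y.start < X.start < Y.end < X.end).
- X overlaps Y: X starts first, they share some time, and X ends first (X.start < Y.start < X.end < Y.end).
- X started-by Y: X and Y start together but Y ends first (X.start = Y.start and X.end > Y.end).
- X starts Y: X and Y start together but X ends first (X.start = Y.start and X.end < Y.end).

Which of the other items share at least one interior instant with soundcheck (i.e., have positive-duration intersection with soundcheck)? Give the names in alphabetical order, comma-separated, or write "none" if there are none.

Target soundcheck = [Wed 09:00, Fri 06:00].
build [Mon 00:00, Mon 03:00] → before → no.
compaction [Wed 07:00, Sat 02:00] → contains → yes.
deploy [Mon 05:00, Wed 10:00] → overlaps → yes.
design_review [Wed 11:00, Fri 04:00] → during → yes.
handoff [Wed 07:00, Thu 10:00] → overlaps → yes.
ingest [Wed 16:00, Wed 21:00] → during → yes.
interview [Mon 18:00, Tue 10:00] → before → no.
load_test [Mon 09:00, Wed 19:00] → overlaps → yes.
planning [Thu 21:00, Sat 14:00] → overlapped-by → yes.
qa_pass [Wed 08:00, Sat 13:00] → contains → yes.
reindex [Sat 08:00, Sat 10:00] → after → no.
standup [Wed 10:00, Fri 15:00] → overlapped-by → yes.
Result: compaction, deploy, design_review, handoff, ingest, load_test, planning, qa_pass, standup.

compaction, deploy, design_review, handoff, ingest, load_test, planning, qa_pass, standup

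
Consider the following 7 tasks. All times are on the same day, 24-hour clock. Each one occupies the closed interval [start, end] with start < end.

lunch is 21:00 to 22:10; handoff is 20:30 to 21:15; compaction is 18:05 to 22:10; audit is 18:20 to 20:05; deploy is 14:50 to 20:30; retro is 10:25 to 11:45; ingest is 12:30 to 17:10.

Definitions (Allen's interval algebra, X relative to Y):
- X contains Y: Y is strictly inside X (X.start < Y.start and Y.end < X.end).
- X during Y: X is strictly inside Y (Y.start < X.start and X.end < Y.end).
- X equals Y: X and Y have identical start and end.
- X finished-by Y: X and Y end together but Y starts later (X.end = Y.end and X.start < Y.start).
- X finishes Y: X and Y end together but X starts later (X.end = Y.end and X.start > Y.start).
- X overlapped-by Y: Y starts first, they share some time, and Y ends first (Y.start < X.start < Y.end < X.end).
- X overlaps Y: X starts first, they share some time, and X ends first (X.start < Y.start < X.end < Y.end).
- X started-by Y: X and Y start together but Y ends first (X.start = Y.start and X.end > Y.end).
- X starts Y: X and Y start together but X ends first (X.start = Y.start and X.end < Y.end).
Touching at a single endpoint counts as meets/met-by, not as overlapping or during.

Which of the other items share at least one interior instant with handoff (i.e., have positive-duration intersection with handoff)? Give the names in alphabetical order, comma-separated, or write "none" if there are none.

compaction, lunch

Target handoff = [20:30, 21:15].
audit [18:20, 20:05] → before → no.
compaction [18:05, 22:10] → contains → yes.
deploy [14:50, 20:30] → meets → no.
ingest [12:30, 17:10] → before → no.
lunch [21:00, 22:10] → overlapped-by → yes.
retro [10:25, 11:45] → before → no.
Result: compaction, lunch.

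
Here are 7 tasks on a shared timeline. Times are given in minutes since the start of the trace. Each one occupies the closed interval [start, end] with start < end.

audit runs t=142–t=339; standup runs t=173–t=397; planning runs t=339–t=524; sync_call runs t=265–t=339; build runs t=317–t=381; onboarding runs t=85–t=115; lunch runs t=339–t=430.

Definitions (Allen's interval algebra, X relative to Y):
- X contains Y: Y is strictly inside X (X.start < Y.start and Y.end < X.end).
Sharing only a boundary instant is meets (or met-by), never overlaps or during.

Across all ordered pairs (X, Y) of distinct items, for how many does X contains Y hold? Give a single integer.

Checking all 42 ordered pairs for relation 'contains'; matching pairs in alphabetical order:
(standup, build): standup contains build ✓
(standup, sync_call): standup contains sync_call ✓
Count: 2.

2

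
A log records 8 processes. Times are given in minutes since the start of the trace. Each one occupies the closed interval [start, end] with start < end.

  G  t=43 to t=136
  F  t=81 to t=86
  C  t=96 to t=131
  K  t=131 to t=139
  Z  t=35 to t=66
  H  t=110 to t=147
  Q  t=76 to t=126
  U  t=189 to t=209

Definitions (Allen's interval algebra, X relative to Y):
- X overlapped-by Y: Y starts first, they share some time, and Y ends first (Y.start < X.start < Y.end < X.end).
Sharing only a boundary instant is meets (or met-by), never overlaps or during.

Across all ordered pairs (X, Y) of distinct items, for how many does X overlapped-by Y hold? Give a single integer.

Checking all 56 ordered pairs for relation 'overlapped-by'; matching pairs in alphabetical order:
(C, Q): C overlapped-by Q ✓
(G, Z): G overlapped-by Z ✓
(H, C): H overlapped-by C ✓
(H, G): H overlapped-by G ✓
(H, Q): H overlapped-by Q ✓
(K, G): K overlapped-by G ✓
Count: 6.

6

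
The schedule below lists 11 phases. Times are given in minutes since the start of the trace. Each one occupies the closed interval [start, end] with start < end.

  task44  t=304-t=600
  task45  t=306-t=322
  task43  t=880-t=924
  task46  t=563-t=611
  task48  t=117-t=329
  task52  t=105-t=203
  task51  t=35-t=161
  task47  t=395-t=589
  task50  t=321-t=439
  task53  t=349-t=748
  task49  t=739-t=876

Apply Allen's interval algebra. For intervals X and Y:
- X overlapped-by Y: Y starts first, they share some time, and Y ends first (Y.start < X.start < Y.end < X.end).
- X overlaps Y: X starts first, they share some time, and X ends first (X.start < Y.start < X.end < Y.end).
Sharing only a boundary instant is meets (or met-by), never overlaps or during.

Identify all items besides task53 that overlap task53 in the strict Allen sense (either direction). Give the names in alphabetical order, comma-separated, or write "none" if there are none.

Target task53 = [t=349, t=748].
task43 [t=880, t=924] → after → no.
task44 [t=304, t=600] → overlaps → yes.
task45 [t=306, t=322] → before → no.
task46 [t=563, t=611] → during → no.
task47 [t=395, t=589] → during → no.
task48 [t=117, t=329] → before → no.
task49 [t=739, t=876] → overlapped-by → yes.
task50 [t=321, t=439] → overlaps → yes.
task51 [t=35, t=161] → before → no.
task52 [t=105, t=203] → before → no.
Result: task44, task49, task50.

task44, task49, task50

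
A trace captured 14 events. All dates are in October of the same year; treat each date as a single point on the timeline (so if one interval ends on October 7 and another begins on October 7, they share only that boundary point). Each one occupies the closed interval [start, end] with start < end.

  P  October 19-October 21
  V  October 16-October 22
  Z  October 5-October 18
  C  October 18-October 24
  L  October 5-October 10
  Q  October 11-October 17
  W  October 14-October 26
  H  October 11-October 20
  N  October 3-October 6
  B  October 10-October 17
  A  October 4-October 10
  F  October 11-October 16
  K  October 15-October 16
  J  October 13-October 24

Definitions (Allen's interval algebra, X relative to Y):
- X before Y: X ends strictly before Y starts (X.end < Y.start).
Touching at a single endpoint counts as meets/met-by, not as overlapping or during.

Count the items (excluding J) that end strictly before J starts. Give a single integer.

Target J = [October 13, October 24].
A [October 4, October 10] → before → counts.
B [October 10, October 17] → overlaps → no.
C [October 18, October 24] → finishes → no.
F [October 11, October 16] → overlaps → no.
H [October 11, October 20] → overlaps → no.
K [October 15, October 16] → during → no.
L [October 5, October 10] → before → counts.
N [October 3, October 6] → before → counts.
P [October 19, October 21] → during → no.
Q [October 11, October 17] → overlaps → no.
V [October 16, October 22] → during → no.
W [October 14, October 26] → overlapped-by → no.
Z [October 5, October 18] → overlaps → no.
Total: 3.

3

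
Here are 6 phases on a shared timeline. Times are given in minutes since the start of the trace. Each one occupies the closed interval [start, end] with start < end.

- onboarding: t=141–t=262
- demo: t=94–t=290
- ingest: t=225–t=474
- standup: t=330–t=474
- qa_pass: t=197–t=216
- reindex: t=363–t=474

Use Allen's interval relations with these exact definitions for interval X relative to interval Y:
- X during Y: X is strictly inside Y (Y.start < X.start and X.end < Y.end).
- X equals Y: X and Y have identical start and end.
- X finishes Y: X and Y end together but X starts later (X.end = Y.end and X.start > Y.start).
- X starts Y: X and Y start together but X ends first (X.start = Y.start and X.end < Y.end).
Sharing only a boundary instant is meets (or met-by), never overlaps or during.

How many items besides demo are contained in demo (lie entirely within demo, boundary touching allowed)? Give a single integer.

2

Target demo = [t=94, t=290].
ingest [t=225, t=474] → overlapped-by → no.
onboarding [t=141, t=262] → during → counts.
qa_pass [t=197, t=216] → during → counts.
reindex [t=363, t=474] → after → no.
standup [t=330, t=474] → after → no.
Total: 2.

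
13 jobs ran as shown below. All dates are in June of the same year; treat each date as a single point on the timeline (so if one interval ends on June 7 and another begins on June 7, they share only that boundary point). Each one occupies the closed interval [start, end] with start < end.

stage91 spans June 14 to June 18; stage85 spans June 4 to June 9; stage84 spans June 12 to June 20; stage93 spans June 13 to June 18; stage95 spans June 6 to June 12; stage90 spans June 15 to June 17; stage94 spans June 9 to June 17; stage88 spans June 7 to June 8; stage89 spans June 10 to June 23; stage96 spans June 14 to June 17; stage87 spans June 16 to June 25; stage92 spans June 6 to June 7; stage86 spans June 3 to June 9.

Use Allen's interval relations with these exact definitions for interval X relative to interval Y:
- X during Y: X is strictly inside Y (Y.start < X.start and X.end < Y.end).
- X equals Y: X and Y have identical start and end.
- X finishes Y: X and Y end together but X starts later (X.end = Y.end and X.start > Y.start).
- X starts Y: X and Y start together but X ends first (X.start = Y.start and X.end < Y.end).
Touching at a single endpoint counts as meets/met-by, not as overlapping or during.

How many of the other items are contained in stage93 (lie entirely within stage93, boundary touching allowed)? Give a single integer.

Target stage93 = [June 13, June 18].
stage84 [June 12, June 20] → contains → no.
stage85 [June 4, June 9] → before → no.
stage86 [June 3, June 9] → before → no.
stage87 [June 16, June 25] → overlapped-by → no.
stage88 [June 7, June 8] → before → no.
stage89 [June 10, June 23] → contains → no.
stage90 [June 15, June 17] → during → counts.
stage91 [June 14, June 18] → finishes → counts.
stage92 [June 6, June 7] → before → no.
stage94 [June 9, June 17] → overlaps → no.
stage95 [June 6, June 12] → before → no.
stage96 [June 14, June 17] → during → counts.
Total: 3.

3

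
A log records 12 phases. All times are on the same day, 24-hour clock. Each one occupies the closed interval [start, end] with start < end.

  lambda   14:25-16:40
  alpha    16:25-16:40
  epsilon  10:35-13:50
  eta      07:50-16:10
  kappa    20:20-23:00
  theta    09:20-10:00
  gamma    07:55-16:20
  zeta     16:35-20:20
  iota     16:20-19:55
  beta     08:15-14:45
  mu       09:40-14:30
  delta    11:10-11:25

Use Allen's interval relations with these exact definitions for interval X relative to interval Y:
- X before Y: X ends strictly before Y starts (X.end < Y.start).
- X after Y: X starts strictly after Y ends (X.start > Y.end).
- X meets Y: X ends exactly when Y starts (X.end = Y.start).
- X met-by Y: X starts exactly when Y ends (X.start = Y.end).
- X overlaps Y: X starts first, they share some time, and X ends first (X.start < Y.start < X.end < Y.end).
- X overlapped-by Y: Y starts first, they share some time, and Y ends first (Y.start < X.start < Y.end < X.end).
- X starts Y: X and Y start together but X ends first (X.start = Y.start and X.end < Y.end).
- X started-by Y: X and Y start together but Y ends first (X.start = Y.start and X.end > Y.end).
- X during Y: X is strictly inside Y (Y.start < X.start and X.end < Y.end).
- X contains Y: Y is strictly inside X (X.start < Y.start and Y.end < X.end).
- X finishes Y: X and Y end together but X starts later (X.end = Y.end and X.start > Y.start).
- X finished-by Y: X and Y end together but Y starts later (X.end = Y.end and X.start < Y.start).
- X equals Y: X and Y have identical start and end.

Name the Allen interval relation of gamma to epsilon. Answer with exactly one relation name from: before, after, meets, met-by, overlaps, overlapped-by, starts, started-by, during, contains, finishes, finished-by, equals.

gamma = [07:55, 16:20]; epsilon = [10:35, 13:50].
Compare endpoints: gamma.start < epsilon.start, gamma.start < epsilon.end, gamma.end > epsilon.start, gamma.end > epsilon.end.
That pattern is 'contains'.

contains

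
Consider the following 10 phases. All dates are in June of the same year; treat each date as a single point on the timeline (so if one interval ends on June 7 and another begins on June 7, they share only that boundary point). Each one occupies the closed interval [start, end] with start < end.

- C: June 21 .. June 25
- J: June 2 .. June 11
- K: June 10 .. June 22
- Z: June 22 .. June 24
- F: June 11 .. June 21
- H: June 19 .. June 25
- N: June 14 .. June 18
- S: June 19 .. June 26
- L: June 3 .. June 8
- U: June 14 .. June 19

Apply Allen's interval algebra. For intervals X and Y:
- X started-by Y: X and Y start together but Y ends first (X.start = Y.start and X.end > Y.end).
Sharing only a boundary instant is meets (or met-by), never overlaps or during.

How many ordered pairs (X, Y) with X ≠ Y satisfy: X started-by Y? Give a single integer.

2

Checking all 90 ordered pairs for relation 'started-by'; matching pairs in alphabetical order:
(S, H): S started-by H ✓
(U, N): U started-by N ✓
Count: 2.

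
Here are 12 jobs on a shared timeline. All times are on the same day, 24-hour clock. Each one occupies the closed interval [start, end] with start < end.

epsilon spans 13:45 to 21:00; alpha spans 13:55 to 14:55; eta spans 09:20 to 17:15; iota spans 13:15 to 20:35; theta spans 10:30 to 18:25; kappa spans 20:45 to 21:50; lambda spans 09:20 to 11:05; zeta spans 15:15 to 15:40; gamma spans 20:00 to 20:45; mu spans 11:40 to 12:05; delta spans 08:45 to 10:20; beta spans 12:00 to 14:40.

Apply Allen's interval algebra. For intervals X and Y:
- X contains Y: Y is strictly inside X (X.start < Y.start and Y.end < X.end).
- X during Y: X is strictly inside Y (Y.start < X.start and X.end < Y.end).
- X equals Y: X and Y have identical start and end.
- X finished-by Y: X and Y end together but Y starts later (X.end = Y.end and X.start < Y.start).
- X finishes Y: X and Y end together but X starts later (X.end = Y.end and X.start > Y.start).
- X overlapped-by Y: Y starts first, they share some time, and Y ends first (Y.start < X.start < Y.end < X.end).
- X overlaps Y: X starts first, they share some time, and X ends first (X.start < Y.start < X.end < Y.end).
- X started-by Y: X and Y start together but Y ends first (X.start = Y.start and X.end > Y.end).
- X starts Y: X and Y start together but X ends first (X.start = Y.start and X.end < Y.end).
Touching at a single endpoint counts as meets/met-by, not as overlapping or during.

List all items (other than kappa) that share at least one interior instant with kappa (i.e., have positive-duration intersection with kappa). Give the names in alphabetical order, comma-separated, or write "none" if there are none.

Target kappa = [20:45, 21:50].
alpha [13:55, 14:55] → before → no.
beta [12:00, 14:40] → before → no.
delta [08:45, 10:20] → before → no.
epsilon [13:45, 21:00] → overlaps → yes.
eta [09:20, 17:15] → before → no.
gamma [20:00, 20:45] → meets → no.
iota [13:15, 20:35] → before → no.
lambda [09:20, 11:05] → before → no.
mu [11:40, 12:05] → before → no.
theta [10:30, 18:25] → before → no.
zeta [15:15, 15:40] → before → no.
Result: epsilon.

epsilon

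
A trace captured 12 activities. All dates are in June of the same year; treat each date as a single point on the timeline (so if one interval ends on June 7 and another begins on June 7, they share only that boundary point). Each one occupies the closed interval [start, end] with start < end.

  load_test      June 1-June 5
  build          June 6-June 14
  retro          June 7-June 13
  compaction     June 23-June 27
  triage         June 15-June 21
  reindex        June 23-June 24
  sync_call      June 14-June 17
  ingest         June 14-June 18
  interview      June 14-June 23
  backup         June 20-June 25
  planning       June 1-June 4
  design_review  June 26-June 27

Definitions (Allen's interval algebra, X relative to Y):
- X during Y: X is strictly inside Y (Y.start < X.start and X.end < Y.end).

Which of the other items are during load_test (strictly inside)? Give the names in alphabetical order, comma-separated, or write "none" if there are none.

Target load_test = [June 1, June 5].
backup [June 20, June 25] → after → no.
build [June 6, June 14] → after → no.
compaction [June 23, June 27] → after → no.
design_review [June 26, June 27] → after → no.
ingest [June 14, June 18] → after → no.
interview [June 14, June 23] → after → no.
planning [June 1, June 4] → starts → no.
reindex [June 23, June 24] → after → no.
retro [June 7, June 13] → after → no.
sync_call [June 14, June 17] → after → no.
triage [June 15, June 21] → after → no.
Result: none.

none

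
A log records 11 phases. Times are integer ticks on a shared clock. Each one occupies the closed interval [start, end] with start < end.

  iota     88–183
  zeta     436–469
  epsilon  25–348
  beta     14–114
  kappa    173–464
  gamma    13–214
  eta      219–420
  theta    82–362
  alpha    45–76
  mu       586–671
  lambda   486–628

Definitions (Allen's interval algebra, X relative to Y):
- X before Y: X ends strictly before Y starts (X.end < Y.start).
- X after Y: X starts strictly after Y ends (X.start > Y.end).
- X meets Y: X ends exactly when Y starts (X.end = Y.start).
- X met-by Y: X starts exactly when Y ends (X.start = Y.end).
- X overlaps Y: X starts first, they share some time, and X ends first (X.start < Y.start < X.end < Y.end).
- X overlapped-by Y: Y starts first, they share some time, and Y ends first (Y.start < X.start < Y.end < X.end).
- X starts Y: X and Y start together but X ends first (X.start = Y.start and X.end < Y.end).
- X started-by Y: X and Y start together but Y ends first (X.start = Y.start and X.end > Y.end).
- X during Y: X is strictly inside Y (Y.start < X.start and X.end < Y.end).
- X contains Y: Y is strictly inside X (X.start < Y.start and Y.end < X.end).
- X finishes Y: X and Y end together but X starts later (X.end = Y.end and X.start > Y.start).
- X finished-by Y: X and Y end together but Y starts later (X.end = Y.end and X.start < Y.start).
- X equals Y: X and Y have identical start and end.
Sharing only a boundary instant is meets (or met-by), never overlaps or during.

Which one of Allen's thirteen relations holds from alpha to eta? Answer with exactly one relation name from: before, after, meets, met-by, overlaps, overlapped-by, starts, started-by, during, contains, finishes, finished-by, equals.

before

alpha = [45, 76]; eta = [219, 420].
Compare endpoints: alpha.start < eta.start, alpha.start < eta.end, alpha.end < eta.start, alpha.end < eta.end.
That pattern is 'before'.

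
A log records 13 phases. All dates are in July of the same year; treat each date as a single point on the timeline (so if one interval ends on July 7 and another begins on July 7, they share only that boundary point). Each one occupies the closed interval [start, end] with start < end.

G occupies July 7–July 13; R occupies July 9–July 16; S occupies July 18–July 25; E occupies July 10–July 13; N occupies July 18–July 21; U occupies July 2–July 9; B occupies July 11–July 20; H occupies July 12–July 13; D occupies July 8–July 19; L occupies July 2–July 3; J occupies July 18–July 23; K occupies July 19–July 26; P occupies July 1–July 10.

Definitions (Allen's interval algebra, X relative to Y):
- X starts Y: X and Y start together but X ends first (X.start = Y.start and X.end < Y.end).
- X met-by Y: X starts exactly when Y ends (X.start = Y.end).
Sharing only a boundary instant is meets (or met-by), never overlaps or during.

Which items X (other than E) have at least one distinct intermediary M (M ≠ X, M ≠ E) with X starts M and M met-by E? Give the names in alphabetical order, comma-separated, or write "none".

none

Target E = [July 10, July 13].
Intermediaries M with M met-by E: none.
Union: none.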